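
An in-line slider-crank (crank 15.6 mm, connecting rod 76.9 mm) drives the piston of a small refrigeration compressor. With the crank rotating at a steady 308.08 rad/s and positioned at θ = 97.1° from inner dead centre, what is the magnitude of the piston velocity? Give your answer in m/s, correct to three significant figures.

ω = 308.1 rad/s
For an in-line slider-crank, x = r cosθ + √(L² − r² sin²θ), so v = −rω sinθ·[1 + r cosθ/√(L² − r² sin²θ)].
With r = 0.0156 m, L = 0.0769 m, θ = 97.1°: √(L² − r² sin²θ) = 0.075326 m.
v = −0.0156·308.1·0.99233·[1 + 0.0156·-0.12360/0.075326] = -4.6471 m/s.
|v| = 4.6471 m/s.

4.65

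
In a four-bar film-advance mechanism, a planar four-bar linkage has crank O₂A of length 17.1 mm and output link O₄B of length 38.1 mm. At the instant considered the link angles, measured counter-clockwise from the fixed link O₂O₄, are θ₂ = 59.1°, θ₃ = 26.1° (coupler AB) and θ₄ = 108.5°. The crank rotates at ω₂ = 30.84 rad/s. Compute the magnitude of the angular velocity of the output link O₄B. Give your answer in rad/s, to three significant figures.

ω₂ = 30.84 rad/s
Differentiating the loop-closure r₂e^{iθ₂}+r₃e^{iθ₃}=r₁+r₄e^{iθ₄} gives r₂ω₂e^{iθ₂}+r₃ω₃e^{iθ₃}=r₄ω₄e^{iθ₄}.
Eliminating the other unknown: ω₄ = r₂ω₂ sin(θ₂−θ₃) / [r₄ sin(θ₄−θ₃)].
Numerator sine = +0.54464; denominator sine = +0.99122.
Result = 0.0171·30.84·(+0.54464) / (0.0381·(+0.99122)) = +7.6055 rad/s; magnitude 7.6055 rad/s.

7.61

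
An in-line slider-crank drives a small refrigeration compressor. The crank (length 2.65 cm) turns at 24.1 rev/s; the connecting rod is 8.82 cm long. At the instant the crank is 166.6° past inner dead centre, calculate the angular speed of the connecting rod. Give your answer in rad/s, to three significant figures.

44.4

ω = 151.4 rad/s (converted from 24.1 rev/s).
The rod makes angle φ with the slider axis where L sinφ = r sinθ; differentiating, L cosφ·φ̇ = r ω cosθ.
L cosφ = √(L² − r² sin²θ) = 0.087986 m.
|ω_rod| = r ω |cosθ| / √(L² − r² sin²θ) = 0.0265·151.4·0.97278/0.087986 = 44.365 rad/s.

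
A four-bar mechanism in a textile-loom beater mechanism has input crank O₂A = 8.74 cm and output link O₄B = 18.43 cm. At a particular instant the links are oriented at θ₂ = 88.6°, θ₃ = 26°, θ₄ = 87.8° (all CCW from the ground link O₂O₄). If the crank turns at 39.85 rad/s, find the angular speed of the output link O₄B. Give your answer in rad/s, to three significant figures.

19.0

ω₂ = 39.85 rad/s
Differentiating the loop-closure r₂e^{iθ₂}+r₃e^{iθ₃}=r₁+r₄e^{iθ₄} gives r₂ω₂e^{iθ₂}+r₃ω₃e^{iθ₃}=r₄ω₄e^{iθ₄}.
Eliminating the other unknown: ω₄ = r₂ω₂ sin(θ₂−θ₃) / [r₄ sin(θ₄−θ₃)].
Numerator sine = +0.88782; denominator sine = +0.88130.
Result = 0.0874·39.85·(+0.88782) / (0.1843·(+0.88130)) = +19.038 rad/s; magnitude 19.038 rad/s.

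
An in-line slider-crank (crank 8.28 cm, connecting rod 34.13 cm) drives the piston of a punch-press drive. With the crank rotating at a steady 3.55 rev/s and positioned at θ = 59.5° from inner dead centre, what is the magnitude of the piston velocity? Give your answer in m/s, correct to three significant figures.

ω = 2π·3.55 = 22.31 rad/s
For an in-line slider-crank, x = r cosθ + √(L² − r² sin²θ), so v = −rω sinθ·[1 + r cosθ/√(L² − r² sin²θ)].
With r = 0.0828 m, L = 0.3413 m, θ = 59.5°: √(L² − r² sin²θ) = 0.33376 m.
v = −0.0828·22.31·0.86163·[1 + 0.0828·0.50754/0.33376] = -1.7917 m/s.
|v| = 1.7917 m/s.

1.79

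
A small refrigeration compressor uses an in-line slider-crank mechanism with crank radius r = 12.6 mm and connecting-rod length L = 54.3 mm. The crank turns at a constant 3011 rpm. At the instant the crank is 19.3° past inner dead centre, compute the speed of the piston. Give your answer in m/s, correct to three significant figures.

ω = 2π·3011/60 = 315.3 rad/s
For an in-line slider-crank, x = r cosθ + √(L² − r² sin²θ), so v = −rω sinθ·[1 + r cosθ/√(L² − r² sin²θ)].
With r = 0.0126 m, L = 0.0543 m, θ = 19.3°: √(L² − r² sin²θ) = 0.05414 m.
v = −0.0126·315.3·0.33051·[1 + 0.0126·0.94380/0.05414] = -1.6015 m/s.
|v| = 1.6015 m/s.

1.60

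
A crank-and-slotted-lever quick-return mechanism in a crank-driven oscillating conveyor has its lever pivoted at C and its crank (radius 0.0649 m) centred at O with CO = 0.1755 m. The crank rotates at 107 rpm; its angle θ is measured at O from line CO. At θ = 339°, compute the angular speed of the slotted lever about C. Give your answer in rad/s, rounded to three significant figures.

2.96

ω = 11.21 rad/s (from 107 rpm).
Crank pin A relative to C: A = (d + r cosθ, r sinθ); lever angle φ = atan2(r sinθ, d + r cosθ).
Differentiating tanφ: φ̇ = rω(d cosθ + r)/(d² + r² + 2dr cosθ).
d² + r² + 2dr cosθ = |CA|² = 0.0562791 m²;  d cosθ + r = +0.22874 m.
|ω_lever| = |0.0649·11.21·+0.22874| / 0.0562791 = 2.9557 rad/s.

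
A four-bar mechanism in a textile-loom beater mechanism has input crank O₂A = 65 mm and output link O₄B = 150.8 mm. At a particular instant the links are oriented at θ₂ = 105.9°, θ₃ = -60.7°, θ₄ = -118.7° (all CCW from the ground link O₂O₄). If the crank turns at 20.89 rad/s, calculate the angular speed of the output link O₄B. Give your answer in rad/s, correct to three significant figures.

2.46

ω₂ = 20.89 rad/s
Differentiating the loop-closure r₂e^{iθ₂}+r₃e^{iθ₃}=r₁+r₄e^{iθ₄} gives r₂ω₂e^{iθ₂}+r₃ω₃e^{iθ₃}=r₄ω₄e^{iθ₄}.
Eliminating the other unknown: ω₄ = r₂ω₂ sin(θ₂−θ₃) / [r₄ sin(θ₄−θ₃)].
Numerator sine = +0.23175; denominator sine = -0.84805.
Result = 0.065·20.89·(+0.23175) / (0.1508·(-0.84805)) = -2.4606 rad/s; magnitude 2.4606 rad/s.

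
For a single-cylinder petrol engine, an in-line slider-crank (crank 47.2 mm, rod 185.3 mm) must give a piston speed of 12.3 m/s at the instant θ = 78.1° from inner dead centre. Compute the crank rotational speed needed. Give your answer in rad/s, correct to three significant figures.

For an in-line slider-crank, |v_piston| = rω|sinθ|·[1 + r cosθ/√(L² − r² sin²θ)].
With r = 0.0472 m, L = 0.1853 m, θ = 78.1°: the bracketed kinematic factor |dx/dθ| = 0.048691 m.
ω = v/|dx/dθ| = 12.3/0.048691 = 252.62 rad/s.

253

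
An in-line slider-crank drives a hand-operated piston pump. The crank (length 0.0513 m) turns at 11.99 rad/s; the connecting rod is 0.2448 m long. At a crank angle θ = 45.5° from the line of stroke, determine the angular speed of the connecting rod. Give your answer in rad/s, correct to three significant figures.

ω = 11.99 rad/s
The rod makes angle φ with the slider axis where L sinφ = r sinθ; differentiating, L cosφ·φ̇ = r ω cosθ.
L cosφ = √(L² − r² sin²θ) = 0.24205 m.
|ω_rod| = r ω |cosθ| / √(L² − r² sin²θ) = 0.0513·11.99·0.70091/0.24205 = 1.7811 rad/s.

1.78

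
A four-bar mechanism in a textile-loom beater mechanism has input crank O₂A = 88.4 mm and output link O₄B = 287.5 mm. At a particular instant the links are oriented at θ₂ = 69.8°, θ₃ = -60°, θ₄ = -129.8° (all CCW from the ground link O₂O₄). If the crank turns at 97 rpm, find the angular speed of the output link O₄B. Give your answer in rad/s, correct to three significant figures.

2.56

ω₂ = 10.16 rad/s (from 97 rpm).
Differentiating the loop-closure r₂e^{iθ₂}+r₃e^{iθ₃}=r₁+r₄e^{iθ₄} gives r₂ω₂e^{iθ₂}+r₃ω₃e^{iθ₃}=r₄ω₄e^{iθ₄}.
Eliminating the other unknown: ω₄ = r₂ω₂ sin(θ₂−θ₃) / [r₄ sin(θ₄−θ₃)].
Numerator sine = +0.76828; denominator sine = -0.93849.
Result = 0.0884·10.16·(+0.76828) / (0.2875·(-0.93849)) = -2.5568 rad/s; magnitude 2.5568 rad/s.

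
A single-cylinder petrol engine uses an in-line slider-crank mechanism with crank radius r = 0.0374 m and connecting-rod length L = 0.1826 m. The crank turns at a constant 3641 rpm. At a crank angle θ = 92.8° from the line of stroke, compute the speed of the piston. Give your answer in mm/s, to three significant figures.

ω = 2π·3641/60 = 381.3 rad/s
For an in-line slider-crank, x = r cosθ + √(L² − r² sin²θ), so v = −rω sinθ·[1 + r cosθ/√(L² − r² sin²θ)].
With r = 0.0374 m, L = 0.1826 m, θ = 92.8°: √(L² − r² sin²θ) = 0.17874 m.
v = −0.0374·381.3·0.99881·[1 + 0.0374·-0.04885/0.17874] = -14.097 m/s.
|v| = 14.097 m/s = 14097 mm/s.

14100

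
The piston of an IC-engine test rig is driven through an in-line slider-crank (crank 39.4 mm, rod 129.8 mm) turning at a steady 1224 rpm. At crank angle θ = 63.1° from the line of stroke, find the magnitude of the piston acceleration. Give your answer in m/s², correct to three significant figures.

ω = 2π·1224/60 = 128.2 rad/s
x(θ) = r cosθ + √(L² − r² sin²θ); with ω constant, a = ω²·d²x/dθ².
d²x/dθ² = −r cosθ − r²(cos2θ)/√u − r⁴ sin²2θ/(4u^{3/2}),  u = L² − r² sin²θ = 0.0156134 m².
Substituting r = 0.0394 m, L = 0.1298 m, θ = 63.1°: d²x/dθ² = -0.01069 m.
a = ω²·d²x/dθ² = (128.2)²·(-0.01069) = -175.62 m/s²;  |a| = 175.62 m/s².

176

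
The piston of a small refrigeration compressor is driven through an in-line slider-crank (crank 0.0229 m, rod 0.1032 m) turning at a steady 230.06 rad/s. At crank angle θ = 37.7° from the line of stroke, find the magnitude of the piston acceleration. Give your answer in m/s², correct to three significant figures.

ω = 230.1 rad/s
x(θ) = r cosθ + √(L² − r² sin²θ); with ω constant, a = ω²·d²x/dθ².
d²x/dθ² = −r cosθ − r²(cos2θ)/√u − r⁴ sin²2θ/(4u^{3/2}),  u = L² − r² sin²θ = 0.0104541 m².
Substituting r = 0.0229 m, L = 0.1032 m, θ = 37.7°: d²x/dθ² = -0.019472 m.
a = ω²·d²x/dθ² = (230.1)²·(-0.019472) = -1030.6 m/s²;  |a| = 1030.6 m/s².

1030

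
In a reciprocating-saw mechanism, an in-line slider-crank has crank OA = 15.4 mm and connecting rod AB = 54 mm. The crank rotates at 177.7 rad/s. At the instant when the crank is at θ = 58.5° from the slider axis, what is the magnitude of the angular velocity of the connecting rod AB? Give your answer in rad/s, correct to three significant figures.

ω = 177.7 rad/s
The rod makes angle φ with the slider axis where L sinφ = r sinθ; differentiating, L cosφ·φ̇ = r ω cosθ.
L cosφ = √(L² − r² sin²θ) = 0.052379 m.
|ω_rod| = r ω |cosθ| / √(L² − r² sin²θ) = 0.0154·177.7·0.52250/0.052379 = 27.298 rad/s.

27.3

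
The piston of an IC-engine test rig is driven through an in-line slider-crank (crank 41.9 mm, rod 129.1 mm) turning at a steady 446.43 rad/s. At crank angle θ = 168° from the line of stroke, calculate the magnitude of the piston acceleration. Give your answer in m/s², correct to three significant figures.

5670

ω = 446.4 rad/s
x(θ) = r cosθ + √(L² − r² sin²θ); with ω constant, a = ω²·d²x/dθ².
d²x/dθ² = −r cosθ − r²(cos2θ)/√u − r⁴ sin²2θ/(4u^{3/2}),  u = L² − r² sin²θ = 0.0165909 m².
Substituting r = 0.0419 m, L = 0.1291 m, θ = 168°: d²x/dθ² = +0.028473 m.
a = ω²·d²x/dθ² = (446.4)²·(+0.028473) = +5674.7 m/s²;  |a| = 5674.7 m/s².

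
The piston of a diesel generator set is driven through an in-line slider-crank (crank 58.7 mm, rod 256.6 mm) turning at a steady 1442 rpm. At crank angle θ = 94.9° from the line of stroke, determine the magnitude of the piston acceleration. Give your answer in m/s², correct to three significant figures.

424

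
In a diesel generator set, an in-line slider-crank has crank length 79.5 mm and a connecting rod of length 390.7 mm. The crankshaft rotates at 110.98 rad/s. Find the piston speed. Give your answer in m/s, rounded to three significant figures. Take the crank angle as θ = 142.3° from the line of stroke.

ω = 111 rad/s
For an in-line slider-crank, x = r cosθ + √(L² − r² sin²θ), so v = −rω sinθ·[1 + r cosθ/√(L² − r² sin²θ)].
With r = 0.0795 m, L = 0.3907 m, θ = 142.3°: √(L² − r² sin²θ) = 0.38766 m.
v = −0.0795·111·0.61153·[1 + 0.0795·-0.79122/0.38766] = -4.52 m/s.
|v| = 4.52 m/s.

4.52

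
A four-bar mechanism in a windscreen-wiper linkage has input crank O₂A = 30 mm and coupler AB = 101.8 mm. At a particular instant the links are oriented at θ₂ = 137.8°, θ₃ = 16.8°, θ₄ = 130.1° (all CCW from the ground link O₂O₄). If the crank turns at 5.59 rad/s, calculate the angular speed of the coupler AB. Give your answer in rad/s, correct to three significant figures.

0.240

ω₂ = 5.59 rad/s
Differentiating the loop-closure r₂e^{iθ₂}+r₃e^{iθ₃}=r₁+r₄e^{iθ₄} gives r₂ω₂e^{iθ₂}+r₃ω₃e^{iθ₃}=r₄ω₄e^{iθ₄}.
Eliminating the other unknown: ω₃ = r₂ω₂ sin(θ₄−θ₂) / [r₃ sin(θ₃−θ₄)].
Numerator sine = -0.13399; denominator sine = -0.91845.
Result = 0.03·5.59·(-0.13399) / (0.1018·(-0.91845)) = +0.24032 rad/s; magnitude 0.24032 rad/s.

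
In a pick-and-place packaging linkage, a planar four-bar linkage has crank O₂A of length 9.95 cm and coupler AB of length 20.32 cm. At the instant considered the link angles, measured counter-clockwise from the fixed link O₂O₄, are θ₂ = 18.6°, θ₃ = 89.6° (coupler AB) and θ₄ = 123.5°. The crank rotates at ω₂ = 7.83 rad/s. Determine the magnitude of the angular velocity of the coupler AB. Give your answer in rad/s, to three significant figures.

6.64

ω₂ = 7.83 rad/s
Differentiating the loop-closure r₂e^{iθ₂}+r₃e^{iθ₃}=r₁+r₄e^{iθ₄} gives r₂ω₂e^{iθ₂}+r₃ω₃e^{iθ₃}=r₄ω₄e^{iθ₄}.
Eliminating the other unknown: ω₃ = r₂ω₂ sin(θ₄−θ₂) / [r₃ sin(θ₃−θ₄)].
Numerator sine = +0.96638; denominator sine = -0.55775.
Result = 0.0995·7.83·(+0.96638) / (0.2032·(-0.55775)) = -6.6431 rad/s; magnitude 6.6431 rad/s.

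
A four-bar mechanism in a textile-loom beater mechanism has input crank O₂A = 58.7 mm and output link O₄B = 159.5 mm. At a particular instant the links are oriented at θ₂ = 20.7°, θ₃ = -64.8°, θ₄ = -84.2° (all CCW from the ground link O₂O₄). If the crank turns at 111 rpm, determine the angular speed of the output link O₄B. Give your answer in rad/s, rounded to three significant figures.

ω₂ = 11.62 rad/s (from 111 rpm).
Differentiating the loop-closure r₂e^{iθ₂}+r₃e^{iθ₃}=r₁+r₄e^{iθ₄} gives r₂ω₂e^{iθ₂}+r₃ω₃e^{iθ₃}=r₄ω₄e^{iθ₄}.
Eliminating the other unknown: ω₄ = r₂ω₂ sin(θ₂−θ₃) / [r₄ sin(θ₄−θ₃)].
Numerator sine = +0.99692; denominator sine = -0.33216.
Result = 0.0587·11.62·(+0.99692) / (0.1595·(-0.33216)) = -12.839 rad/s; magnitude 12.839 rad/s.

12.8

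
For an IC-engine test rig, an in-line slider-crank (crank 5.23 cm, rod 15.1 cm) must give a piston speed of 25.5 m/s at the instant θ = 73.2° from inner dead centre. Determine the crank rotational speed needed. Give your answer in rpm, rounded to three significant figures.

4400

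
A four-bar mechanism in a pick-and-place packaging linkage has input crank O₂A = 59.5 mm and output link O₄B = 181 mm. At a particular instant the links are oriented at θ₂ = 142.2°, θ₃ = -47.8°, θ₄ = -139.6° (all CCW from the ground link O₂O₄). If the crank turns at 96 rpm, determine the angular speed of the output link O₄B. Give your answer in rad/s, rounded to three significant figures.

0.574

ω₂ = 10.05 rad/s (from 96 rpm).
Differentiating the loop-closure r₂e^{iθ₂}+r₃e^{iθ₃}=r₁+r₄e^{iθ₄} gives r₂ω₂e^{iθ₂}+r₃ω₃e^{iθ₃}=r₄ω₄e^{iθ₄}.
Eliminating the other unknown: ω₄ = r₂ω₂ sin(θ₂−θ₃) / [r₄ sin(θ₄−θ₃)].
Numerator sine = -0.17365; denominator sine = -0.99951.
Result = 0.0595·10.05·(-0.17365) / (0.181·(-0.99951)) = +0.57415 rad/s; magnitude 0.57415 rad/s.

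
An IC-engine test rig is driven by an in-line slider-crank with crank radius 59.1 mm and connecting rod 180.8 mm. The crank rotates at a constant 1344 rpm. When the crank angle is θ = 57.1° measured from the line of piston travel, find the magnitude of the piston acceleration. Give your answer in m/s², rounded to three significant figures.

482

ω = 2π·1344/60 = 140.7 rad/s
x(θ) = r cosθ + √(L² − r² sin²θ); with ω constant, a = ω²·d²x/dθ².
d²x/dθ² = −r cosθ − r²(cos2θ)/√u − r⁴ sin²2θ/(4u^{3/2}),  u = L² − r² sin²θ = 0.0302263 m².
Substituting r = 0.0591 m, L = 0.1808 m, θ = 57.1°: d²x/dθ² = -0.024349 m.
a = ω²·d²x/dθ² = (140.7)²·(-0.024349) = -482.32 m/s²;  |a| = 482.32 m/s².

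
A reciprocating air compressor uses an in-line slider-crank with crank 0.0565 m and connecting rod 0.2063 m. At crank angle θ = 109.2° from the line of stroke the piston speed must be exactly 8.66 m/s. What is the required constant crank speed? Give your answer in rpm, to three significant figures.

For an in-line slider-crank, |v_piston| = rω|sinθ|·[1 + r cosθ/√(L² − r² sin²θ)].
With r = 0.0565 m, L = 0.2063 m, θ = 109.2°: the bracketed kinematic factor |dx/dθ| = 0.048382 m.
ω = v/|dx/dθ| = 8.66/0.048382 = 178.99 rad/s.
N = 60ω/(2π) = 1709.2 rpm.

1710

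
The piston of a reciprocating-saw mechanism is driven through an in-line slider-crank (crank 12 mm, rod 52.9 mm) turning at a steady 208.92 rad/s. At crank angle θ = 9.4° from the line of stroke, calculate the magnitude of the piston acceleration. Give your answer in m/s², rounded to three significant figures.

ω = 208.9 rad/s
x(θ) = r cosθ + √(L² − r² sin²θ); with ω constant, a = ω²·d²x/dθ².
d²x/dθ² = −r cosθ − r²(cos2θ)/√u − r⁴ sin²2θ/(4u^{3/2}),  u = L² − r² sin²θ = 0.00279457 m².
Substituting r = 0.012 m, L = 0.0529 m, θ = 9.4°: d²x/dθ² = -0.014421 m.
a = ω²·d²x/dθ² = (208.9)²·(-0.014421) = -629.45 m/s²;  |a| = 629.45 m/s².

629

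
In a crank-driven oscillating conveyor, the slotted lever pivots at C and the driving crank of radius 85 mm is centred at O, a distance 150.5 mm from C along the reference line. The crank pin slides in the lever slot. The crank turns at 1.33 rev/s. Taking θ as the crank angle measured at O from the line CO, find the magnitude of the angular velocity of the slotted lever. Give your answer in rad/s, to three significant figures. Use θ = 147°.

ω = 8.357 rad/s (from 1.33 rev/s).
Crank pin A relative to C: A = (d + r cosθ, r sinθ); lever angle φ = atan2(r sinθ, d + r cosθ).
Differentiating tanφ: φ̇ = rω(d cosθ + r)/(d² + r² + 2dr cosθ).
d² + r² + 2dr cosθ = |CA|² = 0.00841786 m²;  d cosθ + r = -0.04122 m.
|ω_lever| = |0.085·8.357·-0.04122| / 0.00841786 = 3.4782 rad/s.

3.48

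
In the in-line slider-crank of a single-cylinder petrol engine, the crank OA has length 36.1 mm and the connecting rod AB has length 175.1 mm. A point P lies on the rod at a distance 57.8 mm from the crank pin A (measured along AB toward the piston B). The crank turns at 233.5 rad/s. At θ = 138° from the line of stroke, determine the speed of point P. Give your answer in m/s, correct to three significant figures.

6.80

ω = 233.5 rad/s.  Crank-pin speed |V_A| = rω = 8.4293 m/s, perpendicular to OA.
Rod angle: sinφ = −(r/L) sinθ ⇒ φ = -7.929°; ω_rod = −rω cosθ/√(L²−r²sin²θ) = +36.121 rad/s.
V_P = V_A + ω_rod × AP, with AP = 0.0578 m along the rod.
Components: V_Px = −rω sinθ − a·ω_rod·sinφ = -5.3523 m/s;  V_Py = rω cosθ + a·ω_rod·cosφ = -4.1964 m/s.
|V_P| = √(V_Px² + V_Py²) = 6.8013 m/s.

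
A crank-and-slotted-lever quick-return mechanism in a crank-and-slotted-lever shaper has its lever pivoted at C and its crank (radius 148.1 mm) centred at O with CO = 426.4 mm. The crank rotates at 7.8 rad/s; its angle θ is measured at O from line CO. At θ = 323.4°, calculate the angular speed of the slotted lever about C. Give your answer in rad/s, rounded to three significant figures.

1.86

ω = 7.8 rad/s
Crank pin A relative to C: A = (d + r cosθ, r sinθ); lever angle φ = atan2(r sinθ, d + r cosθ).
Differentiating tanφ: φ̇ = rω(d cosθ + r)/(d² + r² + 2dr cosθ).
d² + r² + 2dr cosθ = |CA|² = 0.305146 m²;  d cosθ + r = +0.49042 m.
|ω_lever| = |0.1481·7.8·+0.49042| / 0.305146 = 1.8566 rad/s.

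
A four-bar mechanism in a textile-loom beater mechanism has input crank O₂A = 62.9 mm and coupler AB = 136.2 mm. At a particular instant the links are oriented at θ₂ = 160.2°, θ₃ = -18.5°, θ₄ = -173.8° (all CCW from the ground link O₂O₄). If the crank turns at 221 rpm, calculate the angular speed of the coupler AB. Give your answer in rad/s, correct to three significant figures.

11.2

ω₂ = 23.14 rad/s (from 221 rpm).
Differentiating the loop-closure r₂e^{iθ₂}+r₃e^{iθ₃}=r₁+r₄e^{iθ₄} gives r₂ω₂e^{iθ₂}+r₃ω₃e^{iθ₃}=r₄ω₄e^{iθ₄}.
Eliminating the other unknown: ω₃ = r₂ω₂ sin(θ₄−θ₂) / [r₃ sin(θ₃−θ₄)].
Numerator sine = +0.43837; denominator sine = +0.41787.
Result = 0.0629·23.14·(+0.43837) / (0.1362·(+0.41787)) = +11.212 rad/s; magnitude 11.212 rad/s.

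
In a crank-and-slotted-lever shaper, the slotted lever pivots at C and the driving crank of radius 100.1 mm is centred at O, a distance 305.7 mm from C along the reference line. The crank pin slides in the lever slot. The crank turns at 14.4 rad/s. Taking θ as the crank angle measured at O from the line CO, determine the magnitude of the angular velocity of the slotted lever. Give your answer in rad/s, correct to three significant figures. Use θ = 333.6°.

ω = 14.4 rad/s
Crank pin A relative to C: A = (d + r cosθ, r sinθ); lever angle φ = atan2(r sinθ, d + r cosθ).
Differentiating tanφ: φ̇ = rω(d cosθ + r)/(d² + r² + 2dr cosθ).
d² + r² + 2dr cosθ = |CA|² = 0.158291 m²;  d cosθ + r = +0.37392 m.
|ω_lever| = |0.1001·14.4·+0.37392| / 0.158291 = 3.405 rad/s.

3.41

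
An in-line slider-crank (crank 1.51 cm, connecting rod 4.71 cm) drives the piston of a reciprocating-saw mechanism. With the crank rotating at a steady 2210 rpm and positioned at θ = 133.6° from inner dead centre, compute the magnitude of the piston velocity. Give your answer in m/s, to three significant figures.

1.96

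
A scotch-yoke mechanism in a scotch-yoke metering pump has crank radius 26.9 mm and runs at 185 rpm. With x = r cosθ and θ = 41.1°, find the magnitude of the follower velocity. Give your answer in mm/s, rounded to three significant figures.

ω = 19.37 rad/s (from 185 rpm).
x = r cosθ ⇒ ẋ = −rω sinθ.
|v| = rω|sinθ| = 0.0269·19.37·|sin 41.1°| = 0.34258 m/s = 342.58 mm/s.

343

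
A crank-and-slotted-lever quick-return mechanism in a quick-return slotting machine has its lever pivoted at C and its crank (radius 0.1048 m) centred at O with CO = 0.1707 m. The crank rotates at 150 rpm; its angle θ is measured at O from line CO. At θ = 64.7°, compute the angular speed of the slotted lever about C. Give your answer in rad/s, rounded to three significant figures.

5.28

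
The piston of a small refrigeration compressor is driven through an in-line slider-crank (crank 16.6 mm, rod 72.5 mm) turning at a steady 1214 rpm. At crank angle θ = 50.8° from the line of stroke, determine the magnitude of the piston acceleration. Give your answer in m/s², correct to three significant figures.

158

ω = 2π·1214/60 = 127.1 rad/s
x(θ) = r cosθ + √(L² − r² sin²θ); with ω constant, a = ω²·d²x/dθ².
d²x/dθ² = −r cosθ − r²(cos2θ)/√u − r⁴ sin²2θ/(4u^{3/2}),  u = L² − r² sin²θ = 0.00509077 m².
Substituting r = 0.0166 m, L = 0.0725 m, θ = 50.8°: d²x/dθ² = -0.0097653 m.
a = ω²·d²x/dθ² = (127.1)²·(-0.0097653) = -157.83 m/s²;  |a| = 157.83 m/s².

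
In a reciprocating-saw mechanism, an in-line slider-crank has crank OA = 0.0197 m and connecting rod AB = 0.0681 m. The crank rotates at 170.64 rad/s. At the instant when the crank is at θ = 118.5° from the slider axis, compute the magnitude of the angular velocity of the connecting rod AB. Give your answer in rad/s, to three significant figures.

24.4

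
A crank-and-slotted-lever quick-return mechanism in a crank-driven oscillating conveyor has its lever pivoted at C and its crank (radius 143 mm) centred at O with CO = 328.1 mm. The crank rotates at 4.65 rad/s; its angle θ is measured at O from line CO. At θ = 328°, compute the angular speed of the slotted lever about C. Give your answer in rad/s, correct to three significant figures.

ω = 4.65 rad/s
Crank pin A relative to C: A = (d + r cosθ, r sinθ); lever angle φ = atan2(r sinθ, d + r cosθ).
Differentiating tanφ: φ̇ = rω(d cosθ + r)/(d² + r² + 2dr cosθ).
d² + r² + 2dr cosθ = |CA|² = 0.207677 m²;  d cosθ + r = +0.42124 m.
|ω_lever| = |0.143·4.65·+0.42124| / 0.207677 = 1.3488 rad/s.

1.35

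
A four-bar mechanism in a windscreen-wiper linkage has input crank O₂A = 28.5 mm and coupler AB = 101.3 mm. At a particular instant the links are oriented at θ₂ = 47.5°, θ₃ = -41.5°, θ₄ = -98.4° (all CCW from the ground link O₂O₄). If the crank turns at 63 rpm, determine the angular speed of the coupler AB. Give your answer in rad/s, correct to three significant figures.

1.24

ω₂ = 6.597 rad/s (from 63 rpm).
Differentiating the loop-closure r₂e^{iθ₂}+r₃e^{iθ₃}=r₁+r₄e^{iθ₄} gives r₂ω₂e^{iθ₂}+r₃ω₃e^{iθ₃}=r₄ω₄e^{iθ₄}.
Eliminating the other unknown: ω₃ = r₂ω₂ sin(θ₄−θ₂) / [r₃ sin(θ₃−θ₄)].
Numerator sine = -0.56064; denominator sine = +0.83772.
Result = 0.0285·6.597·(-0.56064) / (0.1013·(+0.83772)) = -1.2422 rad/s; magnitude 1.2422 rad/s.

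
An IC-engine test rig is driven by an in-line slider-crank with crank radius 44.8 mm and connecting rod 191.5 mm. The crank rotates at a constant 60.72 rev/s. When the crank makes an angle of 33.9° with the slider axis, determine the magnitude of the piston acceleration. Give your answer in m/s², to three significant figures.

6010

ω = 2π·60.7 = 381.5 rad/s
x(θ) = r cosθ + √(L² − r² sin²θ); with ω constant, a = ω²·d²x/dθ².
d²x/dθ² = −r cosθ − r²(cos2θ)/√u − r⁴ sin²2θ/(4u^{3/2}),  u = L² − r² sin²θ = 0.0360479 m².
Substituting r = 0.0448 m, L = 0.1915 m, θ = 33.9°: d²x/dθ² = -0.041305 m.
a = ω²·d²x/dθ² = (381.5)²·(-0.041305) = -6012.1 m/s²;  |a| = 6012.1 m/s².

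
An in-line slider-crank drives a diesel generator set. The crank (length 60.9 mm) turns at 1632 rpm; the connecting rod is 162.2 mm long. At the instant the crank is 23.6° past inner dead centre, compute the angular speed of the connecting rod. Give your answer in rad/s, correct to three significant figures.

ω = 170.9 rad/s (converted from 1632 rpm).
The rod makes angle φ with the slider axis where L sinφ = r sinθ; differentiating, L cosφ·φ̇ = r ω cosθ.
L cosφ = √(L² − r² sin²θ) = 0.16036 m.
|ω_rod| = r ω |cosθ| / √(L² − r² sin²θ) = 0.0609·170.9·0.91636/0.16036 = 59.476 rad/s.

59.5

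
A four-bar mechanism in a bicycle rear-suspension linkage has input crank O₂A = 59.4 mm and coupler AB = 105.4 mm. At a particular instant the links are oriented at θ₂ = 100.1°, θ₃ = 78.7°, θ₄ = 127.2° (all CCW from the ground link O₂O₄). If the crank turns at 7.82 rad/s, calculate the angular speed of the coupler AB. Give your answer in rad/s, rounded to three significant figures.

2.68

ω₂ = 7.82 rad/s
Differentiating the loop-closure r₂e^{iθ₂}+r₃e^{iθ₃}=r₁+r₄e^{iθ₄} gives r₂ω₂e^{iθ₂}+r₃ω₃e^{iθ₃}=r₄ω₄e^{iθ₄}.
Eliminating the other unknown: ω₃ = r₂ω₂ sin(θ₄−θ₂) / [r₃ sin(θ₃−θ₄)].
Numerator sine = +0.45554; denominator sine = -0.74896.
Result = 0.0594·7.82·(+0.45554) / (0.1054·(-0.74896)) = -2.6806 rad/s; magnitude 2.6806 rad/s.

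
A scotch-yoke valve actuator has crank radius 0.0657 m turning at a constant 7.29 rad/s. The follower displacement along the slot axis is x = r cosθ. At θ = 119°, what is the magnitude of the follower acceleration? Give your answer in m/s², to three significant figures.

ω = 7.29 rad/s
x = r cosθ ⇒ ẍ = −rω² cosθ (ω constant).
|a| = rω²|cosθ| = 0.0657·(7.29)²·|cos 119°| = 1.6927 m/s².

1.69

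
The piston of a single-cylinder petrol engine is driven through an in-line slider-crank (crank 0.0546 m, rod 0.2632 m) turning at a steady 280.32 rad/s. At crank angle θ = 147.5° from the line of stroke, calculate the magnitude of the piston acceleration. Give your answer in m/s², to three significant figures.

ω = 280.3 rad/s
x(θ) = r cosθ + √(L² − r² sin²θ); with ω constant, a = ω²·d²x/dθ².
d²x/dθ² = −r cosθ − r²(cos2θ)/√u − r⁴ sin²2θ/(4u^{3/2}),  u = L² − r² sin²θ = 0.0684136 m².
Substituting r = 0.0546 m, L = 0.2632 m, θ = 147.5°: d²x/dθ² = +0.04113 m.
a = ω²·d²x/dθ² = (280.3)²·(+0.04113) = +3232 m/s²;  |a| = 3232 m/s².

3230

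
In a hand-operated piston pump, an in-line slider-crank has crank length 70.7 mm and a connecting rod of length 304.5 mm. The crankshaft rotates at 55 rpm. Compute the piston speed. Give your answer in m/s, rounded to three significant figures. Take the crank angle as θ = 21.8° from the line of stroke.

0.184

ω = 2π·55/60 = 5.76 rad/s
For an in-line slider-crank, x = r cosθ + √(L² − r² sin²θ), so v = −rω sinθ·[1 + r cosθ/√(L² − r² sin²θ)].
With r = 0.0707 m, L = 0.3045 m, θ = 21.8°: √(L² − r² sin²θ) = 0.30337 m.
v = −0.0707·5.76·0.37137·[1 + 0.0707·0.92849/0.30337] = -0.18394 m/s.
|v| = 0.18394 m/s.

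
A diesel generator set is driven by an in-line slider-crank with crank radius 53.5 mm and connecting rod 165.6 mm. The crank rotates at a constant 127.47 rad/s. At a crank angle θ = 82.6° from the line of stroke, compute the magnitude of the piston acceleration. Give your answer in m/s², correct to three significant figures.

174

ω = 127.5 rad/s
x(θ) = r cosθ + √(L² − r² sin²θ); with ω constant, a = ω²·d²x/dθ².
d²x/dθ² = −r cosθ − r²(cos2θ)/√u − r⁴ sin²2θ/(4u^{3/2}),  u = L² − r² sin²θ = 0.0246086 m².
Substituting r = 0.0535 m, L = 0.1656 m, θ = 82.6°: d²x/dθ² = +0.010715 m.
a = ω²·d²x/dθ² = (127.5)²·(+0.010715) = +174.11 m/s²;  |a| = 174.11 m/s².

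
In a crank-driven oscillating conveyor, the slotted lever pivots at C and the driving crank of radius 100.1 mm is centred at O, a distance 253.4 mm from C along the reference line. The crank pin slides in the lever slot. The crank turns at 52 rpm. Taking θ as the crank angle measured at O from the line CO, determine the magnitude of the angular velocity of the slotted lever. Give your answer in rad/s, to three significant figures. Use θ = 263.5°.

ω = 5.445 rad/s (from 52 rpm).
Crank pin A relative to C: A = (d + r cosθ, r sinθ); lever angle φ = atan2(r sinθ, d + r cosθ).
Differentiating tanφ: φ̇ = rω(d cosθ + r)/(d² + r² + 2dr cosθ).
d² + r² + 2dr cosθ = |CA|² = 0.0684887 m²;  d cosθ + r = +0.071414 m.
|ω_lever| = |0.1001·5.445·+0.071414| / 0.0684887 = 0.56837 rad/s.

0.568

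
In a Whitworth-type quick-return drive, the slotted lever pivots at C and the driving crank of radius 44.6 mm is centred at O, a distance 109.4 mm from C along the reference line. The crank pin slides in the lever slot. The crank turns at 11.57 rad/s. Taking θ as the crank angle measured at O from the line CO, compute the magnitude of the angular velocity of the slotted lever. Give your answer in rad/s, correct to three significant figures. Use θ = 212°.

4.38

ω = 11.57 rad/s
Crank pin A relative to C: A = (d + r cosθ, r sinθ); lever angle φ = atan2(r sinθ, d + r cosθ).
Differentiating tanφ: φ̇ = rω(d cosθ + r)/(d² + r² + 2dr cosθ).
d² + r² + 2dr cosθ = |CA|² = 0.00568186 m²;  d cosθ + r = -0.048176 m.
|ω_lever| = |0.0446·11.57·-0.048176| / 0.00568186 = 4.3753 rad/s.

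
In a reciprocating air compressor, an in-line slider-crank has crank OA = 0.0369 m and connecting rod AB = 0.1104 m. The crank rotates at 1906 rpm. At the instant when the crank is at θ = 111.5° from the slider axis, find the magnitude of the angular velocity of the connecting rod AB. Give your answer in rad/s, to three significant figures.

ω = 199.6 rad/s (converted from 1906 rpm).
The rod makes angle φ with the slider axis where L sinφ = r sinθ; differentiating, L cosφ·φ̇ = r ω cosθ.
L cosφ = √(L² − r² sin²θ) = 0.10493 m.
|ω_rod| = r ω |cosθ| / √(L² − r² sin²θ) = 0.0369·199.6·0.36650/0.10493 = 25.726 rad/s.

25.7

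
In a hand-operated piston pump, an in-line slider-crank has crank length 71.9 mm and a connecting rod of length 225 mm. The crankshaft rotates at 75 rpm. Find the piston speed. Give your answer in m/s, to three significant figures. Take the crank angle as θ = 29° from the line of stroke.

ω = 2π·75/60 = 7.854 rad/s
For an in-line slider-crank, x = r cosθ + √(L² − r² sin²θ), so v = −rω sinθ·[1 + r cosθ/√(L² − r² sin²θ)].
With r = 0.0719 m, L = 0.225 m, θ = 29°: √(L² − r² sin²θ) = 0.22228 m.
v = −0.0719·7.854·0.48481·[1 + 0.0719·0.87462/0.22228] = -0.35122 m/s.
|v| = 0.35122 m/s.

0.351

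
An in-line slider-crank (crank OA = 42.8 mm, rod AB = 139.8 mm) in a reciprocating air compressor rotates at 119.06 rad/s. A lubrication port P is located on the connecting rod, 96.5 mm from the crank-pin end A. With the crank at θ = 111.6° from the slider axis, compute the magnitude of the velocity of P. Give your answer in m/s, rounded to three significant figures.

ω = 119.1 rad/s.  Crank-pin speed |V_A| = rω = 5.0958 m/s, perpendicular to OA.
Rod angle: sinφ = −(r/L) sinθ ⇒ φ = -16.538°; ω_rod = −rω cosθ/√(L²−r²sin²θ) = +13.997 rad/s.
V_P = V_A + ω_rod × AP, with AP = 0.0965 m along the rod.
Components: V_Px = −rω sinθ − a·ω_rod·sinφ = -4.3534 m/s;  V_Py = rω cosθ + a·ω_rod·cosφ = -0.58101 m/s.
|V_P| = √(V_Px² + V_Py²) = 4.392 m/s.

4.39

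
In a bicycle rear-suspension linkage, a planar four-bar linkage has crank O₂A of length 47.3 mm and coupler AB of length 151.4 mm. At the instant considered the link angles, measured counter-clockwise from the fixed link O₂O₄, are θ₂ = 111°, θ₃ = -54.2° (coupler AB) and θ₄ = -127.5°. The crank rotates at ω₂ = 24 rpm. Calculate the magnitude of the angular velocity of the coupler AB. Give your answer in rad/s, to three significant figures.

0.699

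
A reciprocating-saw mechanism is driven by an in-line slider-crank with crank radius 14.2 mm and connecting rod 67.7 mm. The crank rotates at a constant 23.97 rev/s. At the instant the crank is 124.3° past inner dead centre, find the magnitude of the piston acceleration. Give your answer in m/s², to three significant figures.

206

ω = 2π·24 = 150.6 rad/s
x(θ) = r cosθ + √(L² − r² sin²θ); with ω constant, a = ω²·d²x/dθ².
d²x/dθ² = −r cosθ − r²(cos2θ)/√u − r⁴ sin²2θ/(4u^{3/2}),  u = L² − r² sin²θ = 0.00444568 m².
Substituting r = 0.0142 m, L = 0.0677 m, θ = 124.3°: d²x/dθ² = +0.0090758 m.
a = ω²·d²x/dθ² = (150.6)²·(+0.0090758) = +205.86 m/s²;  |a| = 205.86 m/s².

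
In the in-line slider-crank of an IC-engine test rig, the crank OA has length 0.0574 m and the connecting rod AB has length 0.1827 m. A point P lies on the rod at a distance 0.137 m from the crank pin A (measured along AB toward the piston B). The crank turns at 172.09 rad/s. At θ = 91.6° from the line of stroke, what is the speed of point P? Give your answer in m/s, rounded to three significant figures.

ω = 172.1 rad/s.  Crank-pin speed |V_A| = rω = 9.878 m/s, perpendicular to OA.
Rod angle: sinφ = −(r/L) sinθ ⇒ φ = -18.304°; ω_rod = −rω cosθ/√(L²−r²sin²θ) = +1.5901 rad/s.
V_P = V_A + ω_rod × AP, with AP = 0.137 m along the rod.
Components: V_Px = −rω sinθ − a·ω_rod·sinφ = -9.8057 m/s;  V_Py = rω cosθ + a·ω_rod·cosφ = -0.06899 m/s.
|V_P| = √(V_Px² + V_Py²) = 9.8059 m/s.

9.81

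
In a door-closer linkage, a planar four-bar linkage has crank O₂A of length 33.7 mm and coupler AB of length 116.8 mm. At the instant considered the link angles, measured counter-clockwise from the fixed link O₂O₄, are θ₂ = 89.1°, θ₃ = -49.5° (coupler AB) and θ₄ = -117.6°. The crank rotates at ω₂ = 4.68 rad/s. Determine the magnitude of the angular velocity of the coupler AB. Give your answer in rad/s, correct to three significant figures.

ω₂ = 4.68 rad/s
Differentiating the loop-closure r₂e^{iθ₂}+r₃e^{iθ₃}=r₁+r₄e^{iθ₄} gives r₂ω₂e^{iθ₂}+r₃ω₃e^{iθ₃}=r₄ω₄e^{iθ₄}.
Eliminating the other unknown: ω₃ = r₂ω₂ sin(θ₄−θ₂) / [r₃ sin(θ₃−θ₄)].
Numerator sine = +0.44932; denominator sine = +0.92784.
Result = 0.0337·4.68·(+0.44932) / (0.1168·(+0.92784)) = +0.65391 rad/s; magnitude 0.65391 rad/s.

0.654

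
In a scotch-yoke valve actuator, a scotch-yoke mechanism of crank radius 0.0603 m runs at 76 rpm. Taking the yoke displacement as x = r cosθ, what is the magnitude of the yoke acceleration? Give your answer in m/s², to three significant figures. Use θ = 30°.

ω = 7.959 rad/s (from 76 rpm).
x = r cosθ ⇒ ẍ = −rω² cosθ (ω constant).
|a| = rω²|cosθ| = 0.0603·(7.959)²·|cos 30°| = 3.3077 m/s².

3.31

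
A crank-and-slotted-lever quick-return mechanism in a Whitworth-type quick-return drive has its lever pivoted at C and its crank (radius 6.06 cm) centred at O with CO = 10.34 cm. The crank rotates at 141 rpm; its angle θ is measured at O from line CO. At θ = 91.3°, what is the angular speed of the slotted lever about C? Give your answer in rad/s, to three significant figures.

ω = 14.77 rad/s (from 141 rpm).
Crank pin A relative to C: A = (d + r cosθ, r sinθ); lever angle φ = atan2(r sinθ, d + r cosθ).
Differentiating tanφ: φ̇ = rω(d cosθ + r)/(d² + r² + 2dr cosθ).
d² + r² + 2dr cosθ = |CA|² = 0.0140796 m²;  d cosθ + r = +0.058254 m.
|ω_lever| = |0.0606·14.77·+0.058254| / 0.0140796 = 3.7022 rad/s.

3.70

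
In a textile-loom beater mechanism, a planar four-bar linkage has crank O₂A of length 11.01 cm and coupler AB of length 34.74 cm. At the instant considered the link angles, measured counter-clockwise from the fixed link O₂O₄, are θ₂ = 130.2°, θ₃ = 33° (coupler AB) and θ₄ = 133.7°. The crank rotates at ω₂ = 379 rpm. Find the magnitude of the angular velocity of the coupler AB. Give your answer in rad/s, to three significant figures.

0.781

ω₂ = 39.69 rad/s (from 379 rpm).
Differentiating the loop-closure r₂e^{iθ₂}+r₃e^{iθ₃}=r₁+r₄e^{iθ₄} gives r₂ω₂e^{iθ₂}+r₃ω₃e^{iθ₃}=r₄ω₄e^{iθ₄}.
Eliminating the other unknown: ω₃ = r₂ω₂ sin(θ₄−θ₂) / [r₃ sin(θ₃−θ₄)].
Numerator sine = +0.06105; denominator sine = -0.98261.
Result = 0.1101·39.69·(+0.06105) / (0.3474·(-0.98261)) = -0.78148 rad/s; magnitude 0.78148 rad/s.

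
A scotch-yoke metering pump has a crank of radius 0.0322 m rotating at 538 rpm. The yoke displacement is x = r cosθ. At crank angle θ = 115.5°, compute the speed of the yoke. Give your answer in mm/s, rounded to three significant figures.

1640

ω = 56.34 rad/s (from 538 rpm).
x = r cosθ ⇒ ẋ = −rω sinθ.
|v| = rω|sinθ| = 0.0322·56.34·|sin 115.5°| = 1.6374 m/s = 1637.4 mm/s.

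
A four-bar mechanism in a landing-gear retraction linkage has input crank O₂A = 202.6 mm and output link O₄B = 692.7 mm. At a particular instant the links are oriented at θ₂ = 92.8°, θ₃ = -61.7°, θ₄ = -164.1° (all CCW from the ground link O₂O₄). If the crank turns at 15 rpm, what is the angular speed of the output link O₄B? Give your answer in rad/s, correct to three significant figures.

ω₂ = 1.571 rad/s (from 15 rpm).
Differentiating the loop-closure r₂e^{iθ₂}+r₃e^{iθ₃}=r₁+r₄e^{iθ₄} gives r₂ω₂e^{iθ₂}+r₃ω₃e^{iθ₃}=r₄ω₄e^{iθ₄}.
Eliminating the other unknown: ω₄ = r₂ω₂ sin(θ₂−θ₃) / [r₄ sin(θ₄−θ₃)].
Numerator sine = +0.43051; denominator sine = -0.97667.
Result = 0.2026·1.571·(+0.43051) / (0.6927·(-0.97667)) = -0.20251 rad/s; magnitude 0.20251 rad/s.

0.203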